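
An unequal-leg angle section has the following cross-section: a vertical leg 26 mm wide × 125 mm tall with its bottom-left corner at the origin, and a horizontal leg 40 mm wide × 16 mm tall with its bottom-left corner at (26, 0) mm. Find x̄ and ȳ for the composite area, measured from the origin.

vertical leg: A = 26 × 125 = 3250.00, centroid at (13.00, 62.50).
horizontal leg: A = 40 × 16 = 640.00, centroid at (46.00, 8.00).
ΣA = 3890.00 mm², ΣAx̄ = 71690.00 mm³, ΣAȳ = 208245.00 mm³.
x̄ = 71690.00/3890.00 = 18.43 mm; ȳ = 208245.00/3890.00 = 53.53 mm.

x̄ = 18.43 mm, ȳ = 53.53 mm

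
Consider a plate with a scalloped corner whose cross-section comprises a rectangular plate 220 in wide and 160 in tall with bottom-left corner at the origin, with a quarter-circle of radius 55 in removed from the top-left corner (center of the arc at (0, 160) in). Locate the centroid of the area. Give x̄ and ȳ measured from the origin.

plate: A = 220 × 160 = 35200.00, centroid at (110.00, 80.00).
removed quarter-circle: A = −¼π·55² = -2375.83, centroid at (23.34, 136.66).
ΣA = 32824.17 in², ΣAx̄ = 3816541.67 in³, ΣAȳ = 2491325.62 in³.
x̄ = 3816541.67/32824.17 = 116.27 in; ȳ = 2491325.62/32824.17 = 75.90 in.

x̄ = 116.27 in, ȳ = 75.90 in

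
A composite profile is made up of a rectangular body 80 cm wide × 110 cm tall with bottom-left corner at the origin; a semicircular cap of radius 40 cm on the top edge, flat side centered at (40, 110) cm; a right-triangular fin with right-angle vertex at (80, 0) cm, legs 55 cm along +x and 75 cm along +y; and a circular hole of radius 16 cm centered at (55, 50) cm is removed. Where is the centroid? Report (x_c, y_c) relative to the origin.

x_c = 48.61 cm, y_c = 64.79 cm

rectangular body: A = 80 × 110 = 8800.00, centroid at (40.00, 55.00).
semicircular top: A = ½π·40² = 2513.27, centroid at (40.00, 126.98).
triangular fin: A = ½·55·75 = 2062.50, centroid at (98.33, 25.00).
hole: A = −π·16² = -804.25, centroid at (55.00, 50.00).
ΣA = 12571.53 cm²
ΣAx_c = (8800.00)(40.00) + (2513.27)(40.00) + (2062.50)(98.33) + (-804.25)(55.00) = 611109.84 cm³
ΣAy_c = (8800.00)(55.00) + (2513.27)(126.98) + (2062.50)(25.00) + (-804.25)(50.00) = 814476.93 cm³
x_c = 611109.84 / 12571.53 = 48.61 cm
y_c = 814476.93 / 12571.53 = 64.79 cm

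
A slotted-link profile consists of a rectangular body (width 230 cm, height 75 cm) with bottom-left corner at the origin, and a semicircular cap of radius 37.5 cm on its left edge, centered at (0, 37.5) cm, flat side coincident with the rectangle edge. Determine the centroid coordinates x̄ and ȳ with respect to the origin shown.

rectangular body: A = 230 × 75 = 17250.00, centroid at (115.00, 37.50).
semicircular end: A = ½π·37.5² = 2208.93, centroid at (-15.92, 37.50).
ΣA = 19458.93 cm², ΣAx̄ = 1948593.75 cm³, ΣAȳ = 729709.96 cm³.
x̄ = 1948593.75/19458.93 = 100.14 cm; ȳ = 729709.96/19458.93 = 37.50 cm.

x̄ = 100.14 cm, ȳ = 37.50 cm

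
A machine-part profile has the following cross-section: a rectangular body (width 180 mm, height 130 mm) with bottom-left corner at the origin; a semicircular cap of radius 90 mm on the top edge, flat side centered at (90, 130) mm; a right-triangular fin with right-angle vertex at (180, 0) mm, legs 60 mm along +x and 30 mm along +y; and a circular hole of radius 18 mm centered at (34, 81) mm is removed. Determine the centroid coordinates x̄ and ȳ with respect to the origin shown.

Part | A | x̄ᵢ | ȳᵢ | A·x̄ᵢ | A·ȳᵢ
rectangular body | 23400.00 | 90.00 | 65.00 | 2106000.00 | 1521000.00
semicircular top | 12723.45 | 90.00 | 168.20 | 1145110.52 | 2140048.53
triangular fin | 900.00 | 200.00 | 10.00 | 180000.00 | 9000.00
hole | -1017.88 | 34.00 | 81.00 | -34607.78 | -82447.96
Σ | 36005.57 |  |  | 3396502.74 | 3587600.57
x̄ = 3396502.74 / 36005.57 = 94.33 mm
ȳ = 3587600.57 / 36005.57 = 99.64 mm

x̄ = 94.33 mm, ȳ = 99.64 mm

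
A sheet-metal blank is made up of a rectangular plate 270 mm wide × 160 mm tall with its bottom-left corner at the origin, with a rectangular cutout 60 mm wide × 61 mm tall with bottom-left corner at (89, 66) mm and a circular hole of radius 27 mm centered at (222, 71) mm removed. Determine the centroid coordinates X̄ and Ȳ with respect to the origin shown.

Part | A | x̄ᵢ | ȳᵢ | A·x̄ᵢ | A·ȳᵢ
plate | 43200.00 | 135.00 | 80.00 | 5832000.00 | 3456000.00
hole 1 | -3660.00 | 119.00 | 96.50 | -435540.00 | -353190.00
hole 2 | -2290.22 | 222.00 | 71.00 | -508429.07 | -162605.69
Σ | 37249.78 |  |  | 4888030.93 | 2940204.31
X̄ = 4888030.93 / 37249.78 = 131.22 mm
Ȳ = 2940204.31 / 37249.78 = 78.93 mm

X̄ = 131.22 mm, Ȳ = 78.93 mm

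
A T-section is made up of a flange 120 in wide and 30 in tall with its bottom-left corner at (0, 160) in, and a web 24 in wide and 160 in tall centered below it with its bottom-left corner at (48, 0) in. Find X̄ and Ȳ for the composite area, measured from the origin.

web: A = 24 × 160 = 3840.00, centroid at (60.00, 80.00).
flange: A = 120 × 30 = 3600.00, centroid at (60.00, 175.00).
ΣA = 7440.00 in², ΣAX̄ = 446400.00 in³, ΣAȲ = 937200.00 in³.
X̄ = 446400.00/7440.00 = 60.00 in; Ȳ = 937200.00/7440.00 = 125.97 in.

X̄ = 60.00 in, Ȳ = 125.97 in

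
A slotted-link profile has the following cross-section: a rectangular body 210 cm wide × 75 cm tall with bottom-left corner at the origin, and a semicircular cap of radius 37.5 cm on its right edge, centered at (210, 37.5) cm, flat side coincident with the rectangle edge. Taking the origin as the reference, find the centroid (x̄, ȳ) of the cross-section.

x̄ = 119.87 cm, ȳ = 37.50 cm

rectangular body: A = 210 × 75 = 15750.00, centroid at (105.00, 37.50).
semicircular end: A = ½π·37.5² = 2208.93, centroid at (225.92, 37.50).
ΣA = 17958.93 cm², ΣAx̄ = 2152782.04 cm³, ΣAȳ = 673459.96 cm³.
x̄ = 2152782.04/17958.93 = 119.87 cm; ȳ = 673459.96/17958.93 = 37.50 cm.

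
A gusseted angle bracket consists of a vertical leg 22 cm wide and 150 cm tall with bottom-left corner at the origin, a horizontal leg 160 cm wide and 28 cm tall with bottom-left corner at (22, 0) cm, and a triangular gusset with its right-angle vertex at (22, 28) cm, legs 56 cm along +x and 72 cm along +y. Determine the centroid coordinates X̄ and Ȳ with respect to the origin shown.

Part | A | x̄ᵢ | ȳᵢ | A·x̄ᵢ | A·ȳᵢ
vertical leg | 3300.00 | 11.00 | 75.00 | 36300.00 | 247500.00
horizontal leg | 4480.00 | 102.00 | 14.00 | 456960.00 | 62720.00
gusset | 2016.00 | 40.67 | 52.00 | 81984.00 | 104832.00
Σ | 9796.00 |  |  | 575244.00 | 415052.00
X̄ = 575244.00 / 9796.00 = 58.72 cm
Ȳ = 415052.00 / 9796.00 = 42.37 cm

X̄ = 58.72 cm, Ȳ = 42.37 cm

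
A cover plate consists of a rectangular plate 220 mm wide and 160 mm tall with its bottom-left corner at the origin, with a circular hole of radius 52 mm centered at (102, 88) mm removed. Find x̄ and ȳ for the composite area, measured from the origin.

plate: A = 220 × 160 = 35200.00, centroid at (110.00, 80.00).
hole: A = −π·52² = -8494.87, centroid at (102.00, 88.00).
ΣA = 26705.13 mm², ΣAx̄ = 3005523.61 mm³, ΣAȳ = 2068451.74 mm³.
x̄ = 3005523.61/26705.13 = 112.54 mm; ȳ = 2068451.74/26705.13 = 77.46 mm.

x̄ = 112.54 mm, ȳ = 77.46 mm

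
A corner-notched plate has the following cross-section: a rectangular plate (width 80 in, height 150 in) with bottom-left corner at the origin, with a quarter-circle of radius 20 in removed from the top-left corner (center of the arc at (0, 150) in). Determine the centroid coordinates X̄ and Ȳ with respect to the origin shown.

plate: A = 80 × 150 = 12000.00, centroid at (40.00, 75.00).
removed quarter-circle: A = −¼π·20² = -314.16, centroid at (8.49, 141.51).
ΣA = 11685.84 in², ΣAX̄ = 477333.33 in³, ΣAȲ = 855542.78 in³.
X̄ = 477333.33/11685.84 = 40.85 in; Ȳ = 855542.78/11685.84 = 73.21 in.

X̄ = 40.85 in, Ȳ = 73.21 in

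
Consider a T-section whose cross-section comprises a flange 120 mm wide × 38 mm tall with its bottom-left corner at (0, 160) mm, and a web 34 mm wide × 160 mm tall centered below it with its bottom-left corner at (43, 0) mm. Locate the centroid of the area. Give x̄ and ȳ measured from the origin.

Part | A | x̄ᵢ | ȳᵢ | A·x̄ᵢ | A·ȳᵢ
web | 5440.00 | 60.00 | 80.00 | 326400.00 | 435200.00
flange | 4560.00 | 60.00 | 179.00 | 273600.00 | 816240.00
Σ | 10000.00 |  |  | 600000.00 | 1251440.00
x̄ = 600000.00 / 10000.00 = 60.00 mm
ȳ = 1251440.00 / 10000.00 = 125.14 mm

x̄ = 60.00 mm, ȳ = 125.14 mm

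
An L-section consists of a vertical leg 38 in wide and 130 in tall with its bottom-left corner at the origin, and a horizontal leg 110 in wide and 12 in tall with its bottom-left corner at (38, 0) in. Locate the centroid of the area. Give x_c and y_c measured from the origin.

Part | A | x̄ᵢ | ȳᵢ | A·x̄ᵢ | A·ȳᵢ
vertical leg | 4940.00 | 19.00 | 65.00 | 93860.00 | 321100.00
horizontal leg | 1320.00 | 93.00 | 6.00 | 122760.00 | 7920.00
Σ | 6260.00 |  |  | 216620.00 | 329020.00
x_c = 216620.00 / 6260.00 = 34.60 in
y_c = 329020.00 / 6260.00 = 52.56 in

x_c = 34.60 in, y_c = 52.56 in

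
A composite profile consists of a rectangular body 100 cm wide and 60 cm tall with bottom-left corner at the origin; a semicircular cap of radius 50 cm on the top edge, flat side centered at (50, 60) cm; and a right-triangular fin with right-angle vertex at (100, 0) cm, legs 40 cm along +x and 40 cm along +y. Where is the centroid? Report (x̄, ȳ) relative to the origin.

x̄ = 54.72 cm, ȳ = 47.51 cm

Part | A | x̄ᵢ | ȳᵢ | A·x̄ᵢ | A·ȳᵢ
rectangular body | 6000.00 | 50.00 | 30.00 | 300000.00 | 180000.00
semicircular top | 3926.99 | 50.00 | 81.22 | 196349.54 | 318952.78
triangular fin | 800.00 | 113.33 | 13.33 | 90666.67 | 10666.67
Σ | 10726.99 |  |  | 587016.21 | 509619.45
x̄ = 587016.21 / 10726.99 = 54.72 cm
ȳ = 509619.45 / 10726.99 = 47.51 cm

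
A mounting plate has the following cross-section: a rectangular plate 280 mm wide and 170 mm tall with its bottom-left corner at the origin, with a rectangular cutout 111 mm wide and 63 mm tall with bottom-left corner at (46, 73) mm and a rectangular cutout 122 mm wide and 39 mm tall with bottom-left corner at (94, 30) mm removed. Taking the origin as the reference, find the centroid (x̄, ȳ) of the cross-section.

x̄ = 145.52 mm, ȳ = 85.91 mm

plate: A = 280 × 170 = 47600.00, centroid at (140.00, 85.00).
hole 1: A = −(111 × 63) = -6993.00, centroid at (101.50, 104.50).
hole 2: A = −(122 × 39) = -4758.00, centroid at (155.00, 49.50).
ΣA = 35849.00 mm²
ΣAx̄ = (47600.00)(140.00) + (-6993.00)(101.50) + (-4758.00)(155.00) = 5216720.50 mm³
ΣAȳ = (47600.00)(85.00) + (-6993.00)(104.50) + (-4758.00)(49.50) = 3079710.50 mm³
x̄ = 5216720.50 / 35849.00 = 145.52 mm
ȳ = 3079710.50 / 35849.00 = 85.91 mm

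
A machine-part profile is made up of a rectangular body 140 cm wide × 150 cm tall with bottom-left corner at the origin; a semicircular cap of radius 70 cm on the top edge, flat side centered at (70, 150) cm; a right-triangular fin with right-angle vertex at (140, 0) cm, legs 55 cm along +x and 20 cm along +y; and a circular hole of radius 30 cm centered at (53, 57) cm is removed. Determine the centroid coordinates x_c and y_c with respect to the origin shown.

x_c = 73.66 cm, y_c = 106.01 cm

rectangular body: A = 140 × 150 = 21000.00, centroid at (70.00, 75.00).
semicircular top: A = ½π·70² = 7696.90, centroid at (70.00, 179.71).
triangular fin: A = ½·55·20 = 550.00, centroid at (158.33, 6.67).
hole: A = −π·30² = -2827.43, centroid at (53.00, 57.00).
ΣA = 26419.47 cm², ΣAx_c = 1946012.50 cm³, ΣAy_c = 2800704.93 cm³.
x_c = 1946012.50/26419.47 = 73.66 cm; y_c = 2800704.93/26419.47 = 106.01 cm.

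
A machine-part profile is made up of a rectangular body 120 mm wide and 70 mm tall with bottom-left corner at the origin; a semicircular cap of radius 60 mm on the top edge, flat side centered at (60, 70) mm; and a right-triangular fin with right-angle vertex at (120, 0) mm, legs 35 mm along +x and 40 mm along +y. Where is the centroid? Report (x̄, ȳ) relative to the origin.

Part | A | x̄ᵢ | ȳᵢ | A·x̄ᵢ | A·ȳᵢ
rectangular body | 8400.00 | 60.00 | 35.00 | 504000.00 | 294000.00
semicircular top | 5654.87 | 60.00 | 95.46 | 339292.01 | 539840.67
triangular fin | 700.00 | 131.67 | 13.33 | 92166.67 | 9333.33
Σ | 14754.87 |  |  | 935458.67 | 843174.01
x̄ = 935458.67 / 14754.87 = 63.40 mm
ȳ = 843174.01 / 14754.87 = 57.15 mm

x̄ = 63.40 mm, ȳ = 57.15 mm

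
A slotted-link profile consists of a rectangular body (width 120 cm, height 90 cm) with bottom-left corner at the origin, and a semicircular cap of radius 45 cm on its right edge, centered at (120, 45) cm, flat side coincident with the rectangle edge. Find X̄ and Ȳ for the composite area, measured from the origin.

X̄ = 78.00 cm, Ȳ = 45.00 cm

rectangular body: A = 120 × 90 = 10800.00, centroid at (60.00, 45.00).
semicircular end: A = ½π·45² = 3180.86, centroid at (139.10, 45.00).
ΣA = 13980.86 cm², ΣAX̄ = 1090453.51 cm³, ΣAȲ = 629138.82 cm³.
X̄ = 1090453.51/13980.86 = 78.00 cm; Ȳ = 629138.82/13980.86 = 45.00 cm.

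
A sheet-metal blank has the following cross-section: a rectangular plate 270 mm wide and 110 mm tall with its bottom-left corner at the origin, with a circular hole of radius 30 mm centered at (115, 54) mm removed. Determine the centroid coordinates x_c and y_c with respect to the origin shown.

Part | A | x̄ᵢ | ȳᵢ | A·x̄ᵢ | A·ȳᵢ
plate | 29700.00 | 135.00 | 55.00 | 4009500.00 | 1633500.00
hole | -2827.43 | 115.00 | 54.00 | -325154.84 | -152681.40
Σ | 26872.57 |  |  | 3684345.16 | 1480818.60
x_c = 3684345.16 / 26872.57 = 137.10 mm
y_c = 1480818.60 / 26872.57 = 55.11 mm

x_c = 137.10 mm, y_c = 55.11 mm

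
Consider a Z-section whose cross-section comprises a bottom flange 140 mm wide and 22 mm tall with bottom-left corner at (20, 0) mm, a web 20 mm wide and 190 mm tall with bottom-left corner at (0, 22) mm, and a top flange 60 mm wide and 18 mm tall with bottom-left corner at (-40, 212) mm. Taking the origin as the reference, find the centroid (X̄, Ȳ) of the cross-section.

bottom flange: A = 140 × 22 = 3080.00, centroid at (90.00, 11.00).
web: A = 20 × 190 = 3800.00, centroid at (10.00, 117.00).
top flange: A = 60 × 18 = 1080.00, centroid at (-10.00, 221.00).
ΣA = 7960.00 mm²
ΣAX̄ = (3080.00)(90.00) + (3800.00)(10.00) + (1080.00)(-10.00) = 304400.00 mm³
ΣAȲ = (3080.00)(11.00) + (3800.00)(117.00) + (1080.00)(221.00) = 717160.00 mm³
X̄ = 304400.00 / 7960.00 = 38.24 mm
Ȳ = 717160.00 / 7960.00 = 90.10 mm

X̄ = 38.24 mm, Ȳ = 90.10 mm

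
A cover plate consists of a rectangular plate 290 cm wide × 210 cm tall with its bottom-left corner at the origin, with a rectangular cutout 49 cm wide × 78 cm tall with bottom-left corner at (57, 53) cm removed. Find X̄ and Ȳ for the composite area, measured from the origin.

Part | A | x̄ᵢ | ȳᵢ | A·x̄ᵢ | A·ȳᵢ
plate | 60900.00 | 145.00 | 105.00 | 8830500.00 | 6394500.00
hole | -3822.00 | 81.50 | 92.00 | -311493.00 | -351624.00
Σ | 57078.00 |  |  | 8519007.00 | 6042876.00
X̄ = 8519007.00 / 57078.00 = 149.25 cm
Ȳ = 6042876.00 / 57078.00 = 105.87 cm

X̄ = 149.25 cm, Ȳ = 105.87 cm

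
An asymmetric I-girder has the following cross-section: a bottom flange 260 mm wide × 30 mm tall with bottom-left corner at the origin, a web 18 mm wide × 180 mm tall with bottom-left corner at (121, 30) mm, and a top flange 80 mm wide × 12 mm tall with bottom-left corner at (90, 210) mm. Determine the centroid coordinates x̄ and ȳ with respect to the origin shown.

bottom flange: A = 260 × 30 = 7800.00, centroid at (130.00, 15.00).
web: A = 18 × 180 = 3240.00, centroid at (130.00, 120.00).
top flange: A = 80 × 12 = 960.00, centroid at (130.00, 216.00).
ΣA = 12000.00 mm²
ΣAx̄ = (7800.00)(130.00) + (3240.00)(130.00) + (960.00)(130.00) = 1560000.00 mm³
ΣAȳ = (7800.00)(15.00) + (3240.00)(120.00) + (960.00)(216.00) = 713160.00 mm³
x̄ = 1560000.00 / 12000.00 = 130.00 mm
ȳ = 713160.00 / 12000.00 = 59.43 mm

x̄ = 130.00 mm, ȳ = 59.43 mm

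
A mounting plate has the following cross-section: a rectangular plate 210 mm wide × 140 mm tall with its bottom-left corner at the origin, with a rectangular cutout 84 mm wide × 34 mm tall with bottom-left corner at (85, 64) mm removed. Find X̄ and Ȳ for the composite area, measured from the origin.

X̄ = 102.63 mm, Ȳ = 68.82 mm

plate: A = 210 × 140 = 29400.00, centroid at (105.00, 70.00).
hole: A = −(84 × 34) = -2856.00, centroid at (127.00, 81.00).
ΣA = 26544.00 mm², ΣAX̄ = 2724288.00 mm³, ΣAȲ = 1826664.00 mm³.
X̄ = 2724288.00/26544.00 = 102.63 mm; Ȳ = 1826664.00/26544.00 = 68.82 mm.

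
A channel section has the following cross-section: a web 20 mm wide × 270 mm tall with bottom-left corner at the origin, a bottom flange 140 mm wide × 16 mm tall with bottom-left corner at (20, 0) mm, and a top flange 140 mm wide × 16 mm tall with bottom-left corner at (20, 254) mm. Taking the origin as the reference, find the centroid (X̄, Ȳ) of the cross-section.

X̄ = 46.28 mm, Ȳ = 135.00 mm

web: A = 20 × 270 = 5400.00, centroid at (10.00, 135.00).
bottom flange: A = 140 × 16 = 2240.00, centroid at (90.00, 8.00).
top flange: A = 140 × 16 = 2240.00, centroid at (90.00, 262.00).
ΣA = 9880.00 mm², ΣAX̄ = 457200.00 mm³, ΣAȲ = 1333800.00 mm³.
X̄ = 457200.00/9880.00 = 46.28 mm; Ȳ = 1333800.00/9880.00 = 135.00 mm.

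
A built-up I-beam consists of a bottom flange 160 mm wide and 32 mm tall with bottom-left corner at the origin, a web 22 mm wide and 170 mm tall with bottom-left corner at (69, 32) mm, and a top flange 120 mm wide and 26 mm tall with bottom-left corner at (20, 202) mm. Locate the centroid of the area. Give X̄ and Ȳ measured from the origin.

Part | A | x̄ᵢ | ȳᵢ | A·x̄ᵢ | A·ȳᵢ
bottom flange | 5120.00 | 80.00 | 16.00 | 409600.00 | 81920.00
web | 3740.00 | 80.00 | 117.00 | 299200.00 | 437580.00
top flange | 3120.00 | 80.00 | 215.00 | 249600.00 | 670800.00
Σ | 11980.00 |  |  | 958400.00 | 1190300.00
X̄ = 958400.00 / 11980.00 = 80.00 mm
Ȳ = 1190300.00 / 11980.00 = 99.36 mm

X̄ = 80.00 mm, Ȳ = 99.36 mm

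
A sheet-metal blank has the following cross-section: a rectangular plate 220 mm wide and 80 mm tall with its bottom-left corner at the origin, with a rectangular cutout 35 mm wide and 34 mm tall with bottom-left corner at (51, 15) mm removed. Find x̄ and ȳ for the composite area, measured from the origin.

plate: A = 220 × 80 = 17600.00, centroid at (110.00, 40.00).
hole: A = −(35 × 34) = -1190.00, centroid at (68.50, 32.00).
ΣA = 16410.00 mm², ΣAx̄ = 1854485.00 mm³, ΣAȳ = 665920.00 mm³.
x̄ = 1854485.00/16410.00 = 113.01 mm; ȳ = 665920.00/16410.00 = 40.58 mm.

x̄ = 113.01 mm, ȳ = 40.58 mm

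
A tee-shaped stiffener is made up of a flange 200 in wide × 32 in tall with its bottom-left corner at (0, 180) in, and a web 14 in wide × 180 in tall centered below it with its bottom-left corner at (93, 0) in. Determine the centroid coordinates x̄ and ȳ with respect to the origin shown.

web: A = 14 × 180 = 2520.00, centroid at (100.00, 90.00).
flange: A = 200 × 32 = 6400.00, centroid at (100.00, 196.00).
ΣA = 8920.00 in², ΣAx̄ = 892000.00 in³, ΣAȳ = 1481200.00 in³.
x̄ = 892000.00/8920.00 = 100.00 in; ȳ = 1481200.00/8920.00 = 166.05 in.

x̄ = 100.00 in, ȳ = 166.05 in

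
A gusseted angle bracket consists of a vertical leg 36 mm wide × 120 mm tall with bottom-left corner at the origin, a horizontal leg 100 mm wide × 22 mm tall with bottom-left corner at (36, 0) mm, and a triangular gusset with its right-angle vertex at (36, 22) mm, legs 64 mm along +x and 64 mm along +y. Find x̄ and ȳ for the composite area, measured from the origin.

vertical leg: A = 36 × 120 = 4320.00, centroid at (18.00, 60.00).
horizontal leg: A = 100 × 22 = 2200.00, centroid at (86.00, 11.00).
gusset: A = ½·64·64 = 2048.00, centroid at (57.33, 43.33).
ΣA = 8568.00 mm², ΣAx̄ = 384378.67 mm³, ΣAȳ = 372146.67 mm³.
x̄ = 384378.67/8568.00 = 44.86 mm; ȳ = 372146.67/8568.00 = 43.43 mm.

x̄ = 44.86 mm, ȳ = 43.43 mm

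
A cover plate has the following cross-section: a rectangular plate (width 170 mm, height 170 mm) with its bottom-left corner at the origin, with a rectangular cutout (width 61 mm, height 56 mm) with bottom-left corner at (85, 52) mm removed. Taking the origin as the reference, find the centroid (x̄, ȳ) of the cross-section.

plate: A = 170 × 170 = 28900.00, centroid at (85.00, 85.00).
hole: A = −(61 × 56) = -3416.00, centroid at (115.50, 80.00).
ΣA = 25484.00 mm²
ΣAx̄ = (28900.00)(85.00) + (-3416.00)(115.50) = 2061952.00 mm³
ΣAȳ = (28900.00)(85.00) + (-3416.00)(80.00) = 2183220.00 mm³
x̄ = 2061952.00 / 25484.00 = 80.91 mm
ȳ = 2183220.00 / 25484.00 = 85.67 mm

x̄ = 80.91 mm, ȳ = 85.67 mm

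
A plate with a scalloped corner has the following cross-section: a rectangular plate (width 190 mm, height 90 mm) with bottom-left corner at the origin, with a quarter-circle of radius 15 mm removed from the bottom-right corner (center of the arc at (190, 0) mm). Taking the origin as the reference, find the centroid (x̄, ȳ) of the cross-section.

x̄ = 94.07 mm, ȳ = 45.40 mm

Part | A | x̄ᵢ | ȳᵢ | A·x̄ᵢ | A·ȳᵢ
plate | 17100.00 | 95.00 | 45.00 | 1624500.00 | 769500.00
removed quarter-circle | -176.71 | 183.63 | 6.37 | -32450.77 | -1125.00
Σ | 16923.29 |  |  | 1592049.23 | 768375.00
x̄ = 1592049.23 / 16923.29 = 94.07 mm
ȳ = 768375.00 / 16923.29 = 45.40 mm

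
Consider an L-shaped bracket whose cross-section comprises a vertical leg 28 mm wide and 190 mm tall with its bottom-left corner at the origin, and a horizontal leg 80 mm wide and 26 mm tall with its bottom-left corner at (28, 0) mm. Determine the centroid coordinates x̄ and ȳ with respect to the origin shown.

x̄ = 29.18 mm, ȳ = 71.95 mm

Part | A | x̄ᵢ | ȳᵢ | A·x̄ᵢ | A·ȳᵢ
vertical leg | 5320.00 | 14.00 | 95.00 | 74480.00 | 505400.00
horizontal leg | 2080.00 | 68.00 | 13.00 | 141440.00 | 27040.00
Σ | 7400.00 |  |  | 215920.00 | 532440.00
x̄ = 215920.00 / 7400.00 = 29.18 mm
ȳ = 532440.00 / 7400.00 = 71.95 mm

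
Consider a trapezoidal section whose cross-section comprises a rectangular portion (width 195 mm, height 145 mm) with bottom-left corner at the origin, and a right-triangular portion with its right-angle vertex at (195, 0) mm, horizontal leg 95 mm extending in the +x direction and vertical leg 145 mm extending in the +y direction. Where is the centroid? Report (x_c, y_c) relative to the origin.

x_c = 122.80 mm, y_c = 67.77 mm

Part | A | x̄ᵢ | ȳᵢ | A·x̄ᵢ | A·ȳᵢ
rectangular portion | 28275.00 | 97.50 | 72.50 | 2756812.50 | 2049937.50
triangular portion | 6887.50 | 226.67 | 48.33 | 1561166.67 | 332895.83
Σ | 35162.50 |  |  | 4317979.17 | 2382833.33
x_c = 4317979.17 / 35162.50 = 122.80 mm
y_c = 2382833.33 / 35162.50 = 67.77 mm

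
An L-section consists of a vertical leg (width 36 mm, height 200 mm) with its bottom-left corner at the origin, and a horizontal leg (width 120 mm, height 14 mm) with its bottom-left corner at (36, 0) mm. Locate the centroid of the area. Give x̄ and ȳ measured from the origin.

vertical leg: A = 36 × 200 = 7200.00, centroid at (18.00, 100.00).
horizontal leg: A = 120 × 14 = 1680.00, centroid at (96.00, 7.00).
ΣA = 8880.00 mm², ΣAx̄ = 290880.00 mm³, ΣAȳ = 731760.00 mm³.
x̄ = 290880.00/8880.00 = 32.76 mm; ȳ = 731760.00/8880.00 = 82.41 mm.

x̄ = 32.76 mm, ȳ = 82.41 mm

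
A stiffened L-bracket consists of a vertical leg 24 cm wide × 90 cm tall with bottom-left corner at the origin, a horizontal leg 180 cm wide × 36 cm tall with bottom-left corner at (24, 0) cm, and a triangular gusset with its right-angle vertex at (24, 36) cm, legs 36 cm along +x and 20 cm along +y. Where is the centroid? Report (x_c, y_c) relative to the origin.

x_c = 86.40 cm, y_c = 25.47 cm

Part | A | x̄ᵢ | ȳᵢ | A·x̄ᵢ | A·ȳᵢ
vertical leg | 2160.00 | 12.00 | 45.00 | 25920.00 | 97200.00
horizontal leg | 6480.00 | 114.00 | 18.00 | 738720.00 | 116640.00
gusset | 360.00 | 36.00 | 42.67 | 12960.00 | 15360.00
Σ | 9000.00 |  |  | 777600.00 | 229200.00
x_c = 777600.00 / 9000.00 = 86.40 cm
y_c = 229200.00 / 9000.00 = 25.47 cm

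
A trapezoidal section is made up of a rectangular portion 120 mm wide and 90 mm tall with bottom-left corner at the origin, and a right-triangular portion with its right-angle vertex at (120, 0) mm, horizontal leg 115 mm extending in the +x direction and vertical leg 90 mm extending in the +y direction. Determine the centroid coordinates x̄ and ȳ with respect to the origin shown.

Part | A | x̄ᵢ | ȳᵢ | A·x̄ᵢ | A·ȳᵢ
rectangular portion | 10800.00 | 60.00 | 45.00 | 648000.00 | 486000.00
triangular portion | 5175.00 | 158.33 | 30.00 | 819375.00 | 155250.00
Σ | 15975.00 |  |  | 1467375.00 | 641250.00
x̄ = 1467375.00 / 15975.00 = 91.85 mm
ȳ = 641250.00 / 15975.00 = 40.14 mm

x̄ = 91.85 mm, ȳ = 40.14 mm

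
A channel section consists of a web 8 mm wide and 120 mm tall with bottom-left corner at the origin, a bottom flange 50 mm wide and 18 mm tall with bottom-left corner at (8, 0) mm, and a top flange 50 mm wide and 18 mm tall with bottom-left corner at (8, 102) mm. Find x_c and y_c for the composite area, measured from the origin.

web: A = 8 × 120 = 960.00, centroid at (4.00, 60.00).
bottom flange: A = 50 × 18 = 900.00, centroid at (33.00, 9.00).
top flange: A = 50 × 18 = 900.00, centroid at (33.00, 111.00).
ΣA = 2760.00 mm², ΣAx_c = 63240.00 mm³, ΣAy_c = 165600.00 mm³.
x_c = 63240.00/2760.00 = 22.91 mm; y_c = 165600.00/2760.00 = 60.00 mm.

x_c = 22.91 mm, y_c = 60.00 mm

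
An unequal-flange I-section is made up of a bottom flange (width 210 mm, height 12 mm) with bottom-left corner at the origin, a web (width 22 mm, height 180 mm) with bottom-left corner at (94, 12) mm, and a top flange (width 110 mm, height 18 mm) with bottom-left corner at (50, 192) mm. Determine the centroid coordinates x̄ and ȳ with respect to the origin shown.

bottom flange: A = 210 × 12 = 2520.00, centroid at (105.00, 6.00).
web: A = 22 × 180 = 3960.00, centroid at (105.00, 102.00).
top flange: A = 110 × 18 = 1980.00, centroid at (105.00, 201.00).
ΣA = 8460.00 mm², ΣAx̄ = 888300.00 mm³, ΣAȳ = 817020.00 mm³.
x̄ = 888300.00/8460.00 = 105.00 mm; ȳ = 817020.00/8460.00 = 96.57 mm.

x̄ = 105.00 mm, ȳ = 96.57 mm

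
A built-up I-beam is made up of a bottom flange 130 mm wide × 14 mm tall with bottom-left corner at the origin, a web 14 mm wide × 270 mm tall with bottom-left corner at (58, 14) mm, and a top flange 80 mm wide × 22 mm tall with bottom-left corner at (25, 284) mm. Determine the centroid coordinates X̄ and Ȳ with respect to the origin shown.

X̄ = 65.00 mm, Ȳ = 148.80 mm

bottom flange: A = 130 × 14 = 1820.00, centroid at (65.00, 7.00).
web: A = 14 × 270 = 3780.00, centroid at (65.00, 149.00).
top flange: A = 80 × 22 = 1760.00, centroid at (65.00, 295.00).
ΣA = 7360.00 mm²
ΣAX̄ = (1820.00)(65.00) + (3780.00)(65.00) + (1760.00)(65.00) = 478400.00 mm³
ΣAȲ = (1820.00)(7.00) + (3780.00)(149.00) + (1760.00)(295.00) = 1095160.00 mm³
X̄ = 478400.00 / 7360.00 = 65.00 mm
Ȳ = 1095160.00 / 7360.00 = 148.80 mm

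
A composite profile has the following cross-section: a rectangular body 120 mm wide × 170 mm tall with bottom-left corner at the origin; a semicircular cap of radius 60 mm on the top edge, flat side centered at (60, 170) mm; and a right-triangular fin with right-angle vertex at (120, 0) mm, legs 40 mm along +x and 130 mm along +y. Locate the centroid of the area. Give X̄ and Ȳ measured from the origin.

X̄ = 66.65 mm, Ȳ = 103.02 mm

Part | A | x̄ᵢ | ȳᵢ | A·x̄ᵢ | A·ȳᵢ
rectangular body | 20400.00 | 60.00 | 85.00 | 1224000.00 | 1734000.00
semicircular top | 5654.87 | 60.00 | 195.46 | 339292.01 | 1105327.35
triangular fin | 2600.00 | 133.33 | 43.33 | 346666.67 | 112666.67
Σ | 28654.87 |  |  | 1909958.67 | 2951994.02
X̄ = 1909958.67 / 28654.87 = 66.65 mm
Ȳ = 2951994.02 / 28654.87 = 103.02 mm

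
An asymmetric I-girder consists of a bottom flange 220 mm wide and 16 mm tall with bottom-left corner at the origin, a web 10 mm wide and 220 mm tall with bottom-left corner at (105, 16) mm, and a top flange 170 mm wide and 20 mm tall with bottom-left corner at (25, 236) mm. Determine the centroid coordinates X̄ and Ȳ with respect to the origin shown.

X̄ = 110.00 mm, Ȳ = 125.19 mm

bottom flange: A = 220 × 16 = 3520.00, centroid at (110.00, 8.00).
web: A = 10 × 220 = 2200.00, centroid at (110.00, 126.00).
top flange: A = 170 × 20 = 3400.00, centroid at (110.00, 246.00).
ΣA = 9120.00 mm², ΣAX̄ = 1003200.00 mm³, ΣAȲ = 1141760.00 mm³.
X̄ = 1003200.00/9120.00 = 110.00 mm; Ȳ = 1141760.00/9120.00 = 125.19 mm.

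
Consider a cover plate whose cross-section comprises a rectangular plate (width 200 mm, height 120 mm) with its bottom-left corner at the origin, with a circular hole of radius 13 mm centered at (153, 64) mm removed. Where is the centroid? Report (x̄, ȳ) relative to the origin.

plate: A = 200 × 120 = 24000.00, centroid at (100.00, 60.00).
hole: A = −π·13² = -530.93, centroid at (153.00, 64.00).
ΣA = 23469.07 mm², ΣAx̄ = 2318767.84 mm³, ΣAȳ = 1406020.53 mm³.
x̄ = 2318767.84/23469.07 = 98.80 mm; ȳ = 1406020.53/23469.07 = 59.91 mm.

x̄ = 98.80 mm, ȳ = 59.91 mm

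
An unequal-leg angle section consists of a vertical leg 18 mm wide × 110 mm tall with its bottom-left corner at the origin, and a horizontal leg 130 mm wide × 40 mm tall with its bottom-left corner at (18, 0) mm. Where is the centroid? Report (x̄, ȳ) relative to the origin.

vertical leg: A = 18 × 110 = 1980.00, centroid at (9.00, 55.00).
horizontal leg: A = 130 × 40 = 5200.00, centroid at (83.00, 20.00).
ΣA = 7180.00 mm², ΣAx̄ = 449420.00 mm³, ΣAȳ = 212900.00 mm³.
x̄ = 449420.00/7180.00 = 62.59 mm; ȳ = 212900.00/7180.00 = 29.65 mm.

x̄ = 62.59 mm, ȳ = 29.65 mm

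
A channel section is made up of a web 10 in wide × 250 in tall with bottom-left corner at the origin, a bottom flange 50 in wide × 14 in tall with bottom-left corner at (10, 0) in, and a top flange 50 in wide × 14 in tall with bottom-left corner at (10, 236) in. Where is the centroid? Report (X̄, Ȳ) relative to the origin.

X̄ = 15.77 in, Ȳ = 125.00 in

Part | A | x̄ᵢ | ȳᵢ | A·x̄ᵢ | A·ȳᵢ
web | 2500.00 | 5.00 | 125.00 | 12500.00 | 312500.00
bottom flange | 700.00 | 35.00 | 7.00 | 24500.00 | 4900.00
top flange | 700.00 | 35.00 | 243.00 | 24500.00 | 170100.00
Σ | 3900.00 |  |  | 61500.00 | 487500.00
X̄ = 61500.00 / 3900.00 = 15.77 in
Ȳ = 487500.00 / 3900.00 = 125.00 in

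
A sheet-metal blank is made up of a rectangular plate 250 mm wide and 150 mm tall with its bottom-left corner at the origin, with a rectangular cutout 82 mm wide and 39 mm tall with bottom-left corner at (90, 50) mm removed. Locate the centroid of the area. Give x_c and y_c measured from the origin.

Part | A | x̄ᵢ | ȳᵢ | A·x̄ᵢ | A·ȳᵢ
plate | 37500.00 | 125.00 | 75.00 | 4687500.00 | 2812500.00
hole | -3198.00 | 131.00 | 69.50 | -418938.00 | -222261.00
Σ | 34302.00 |  |  | 4268562.00 | 2590239.00
x_c = 4268562.00 / 34302.00 = 124.44 mm
y_c = 2590239.00 / 34302.00 = 75.51 mm

x_c = 124.44 mm, y_c = 75.51 mm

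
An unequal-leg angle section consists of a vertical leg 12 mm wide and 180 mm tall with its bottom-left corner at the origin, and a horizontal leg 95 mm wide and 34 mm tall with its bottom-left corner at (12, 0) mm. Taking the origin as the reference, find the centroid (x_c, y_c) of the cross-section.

x_c = 38.06 mm, y_c = 46.25 mm

vertical leg: A = 12 × 180 = 2160.00, centroid at (6.00, 90.00).
horizontal leg: A = 95 × 34 = 3230.00, centroid at (59.50, 17.00).
ΣA = 5390.00 mm²
ΣAx_c = (2160.00)(6.00) + (3230.00)(59.50) = 205145.00 mm³
ΣAy_c = (2160.00)(90.00) + (3230.00)(17.00) = 249310.00 mm³
x_c = 205145.00 / 5390.00 = 38.06 mm
y_c = 249310.00 / 5390.00 = 46.25 mm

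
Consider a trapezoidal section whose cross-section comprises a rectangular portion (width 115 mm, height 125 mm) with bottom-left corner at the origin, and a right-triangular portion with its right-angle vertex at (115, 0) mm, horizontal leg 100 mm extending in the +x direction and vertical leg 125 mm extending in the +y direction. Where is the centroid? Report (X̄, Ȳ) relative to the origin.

X̄ = 85.03 mm, Ȳ = 56.19 mm

rectangular portion: A = 115 × 125 = 14375.00, centroid at (57.50, 62.50).
triangular portion: A = ½·100·125 = 6250.00, centroid at (148.33, 41.67).
ΣA = 20625.00 mm²
ΣAX̄ = (14375.00)(57.50) + (6250.00)(148.33) = 1753645.83 mm³
ΣAȲ = (14375.00)(62.50) + (6250.00)(41.67) = 1158854.17 mm³
X̄ = 1753645.83 / 20625.00 = 85.03 mm
Ȳ = 1158854.17 / 20625.00 = 56.19 mm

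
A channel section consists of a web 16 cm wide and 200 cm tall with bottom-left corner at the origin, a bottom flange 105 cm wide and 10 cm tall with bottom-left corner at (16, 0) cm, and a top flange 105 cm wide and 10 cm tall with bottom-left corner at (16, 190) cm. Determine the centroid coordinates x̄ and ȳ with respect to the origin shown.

web: A = 16 × 200 = 3200.00, centroid at (8.00, 100.00).
bottom flange: A = 105 × 10 = 1050.00, centroid at (68.50, 5.00).
top flange: A = 105 × 10 = 1050.00, centroid at (68.50, 195.00).
ΣA = 5300.00 cm², ΣAx̄ = 169450.00 cm³, ΣAȳ = 530000.00 cm³.
x̄ = 169450.00/5300.00 = 31.97 cm; ȳ = 530000.00/5300.00 = 100.00 cm.

x̄ = 31.97 cm, ȳ = 100.00 cm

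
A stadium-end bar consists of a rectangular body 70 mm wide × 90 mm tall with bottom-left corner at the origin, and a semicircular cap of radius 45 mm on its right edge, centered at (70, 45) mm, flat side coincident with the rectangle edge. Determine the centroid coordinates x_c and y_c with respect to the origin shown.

Part | A | x̄ᵢ | ȳᵢ | A·x̄ᵢ | A·ȳᵢ
rectangular body | 6300.00 | 35.00 | 45.00 | 220500.00 | 283500.00
semicircular end | 3180.86 | 89.10 | 45.00 | 283410.38 | 143138.82
Σ | 9480.86 |  |  | 503910.38 | 426638.82
x_c = 503910.38 / 9480.86 = 53.15 mm
y_c = 426638.82 / 9480.86 = 45.00 mm

x_c = 53.15 mm, y_c = 45.00 mm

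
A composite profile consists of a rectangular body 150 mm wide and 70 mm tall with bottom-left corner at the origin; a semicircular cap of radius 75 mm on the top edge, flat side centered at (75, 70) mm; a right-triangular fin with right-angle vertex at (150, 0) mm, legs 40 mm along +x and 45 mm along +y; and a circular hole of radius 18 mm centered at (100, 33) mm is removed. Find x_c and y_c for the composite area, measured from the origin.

x_c = 77.81 mm, y_c = 64.90 mm

rectangular body: A = 150 × 70 = 10500.00, centroid at (75.00, 35.00).
semicircular top: A = ½π·75² = 8835.73, centroid at (75.00, 101.83).
triangular fin: A = ½·40·45 = 900.00, centroid at (163.33, 15.00).
hole: A = −π·18² = -1017.88, centroid at (100.00, 33.00).
ΣA = 19217.85 mm², ΣAx_c = 1495392.10 mm³, ΣAy_c = 1247161.15 mm³.
x_c = 1495392.10/19217.85 = 77.81 mm; y_c = 1247161.15/19217.85 = 64.90 mm.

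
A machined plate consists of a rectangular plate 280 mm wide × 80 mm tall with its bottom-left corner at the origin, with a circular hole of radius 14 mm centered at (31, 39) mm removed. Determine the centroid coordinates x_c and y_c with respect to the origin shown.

Part | A | x̄ᵢ | ȳᵢ | A·x̄ᵢ | A·ȳᵢ
plate | 22400.00 | 140.00 | 40.00 | 3136000.00 | 896000.00
hole | -615.75 | 31.00 | 39.00 | -19088.32 | -24014.33
Σ | 21784.25 |  |  | 3116911.68 | 871985.67
x_c = 3116911.68 / 21784.25 = 143.08 mm
y_c = 871985.67 / 21784.25 = 40.03 mm

x_c = 143.08 mm, y_c = 40.03 mm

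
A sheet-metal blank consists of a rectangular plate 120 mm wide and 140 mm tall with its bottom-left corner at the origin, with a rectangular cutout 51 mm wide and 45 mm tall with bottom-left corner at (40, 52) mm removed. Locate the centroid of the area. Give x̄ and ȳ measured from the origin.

x̄ = 59.13 mm, ȳ = 69.29 mm

plate: A = 120 × 140 = 16800.00, centroid at (60.00, 70.00).
hole: A = −(51 × 45) = -2295.00, centroid at (65.50, 74.50).
ΣA = 14505.00 mm², ΣAx̄ = 857677.50 mm³, ΣAȳ = 1005022.50 mm³.
x̄ = 857677.50/14505.00 = 59.13 mm; ȳ = 1005022.50/14505.00 = 69.29 mm.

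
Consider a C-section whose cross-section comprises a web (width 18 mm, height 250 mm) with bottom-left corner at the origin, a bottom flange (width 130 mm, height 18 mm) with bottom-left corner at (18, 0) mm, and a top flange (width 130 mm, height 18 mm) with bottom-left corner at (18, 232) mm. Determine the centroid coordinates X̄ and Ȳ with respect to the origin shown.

web: A = 18 × 250 = 4500.00, centroid at (9.00, 125.00).
bottom flange: A = 130 × 18 = 2340.00, centroid at (83.00, 9.00).
top flange: A = 130 × 18 = 2340.00, centroid at (83.00, 241.00).
ΣA = 9180.00 mm²
ΣAX̄ = (4500.00)(9.00) + (2340.00)(83.00) + (2340.00)(83.00) = 428940.00 mm³
ΣAȲ = (4500.00)(125.00) + (2340.00)(9.00) + (2340.00)(241.00) = 1147500.00 mm³
X̄ = 428940.00 / 9180.00 = 46.73 mm
Ȳ = 1147500.00 / 9180.00 = 125.00 mm

X̄ = 46.73 mm, Ȳ = 125.00 mm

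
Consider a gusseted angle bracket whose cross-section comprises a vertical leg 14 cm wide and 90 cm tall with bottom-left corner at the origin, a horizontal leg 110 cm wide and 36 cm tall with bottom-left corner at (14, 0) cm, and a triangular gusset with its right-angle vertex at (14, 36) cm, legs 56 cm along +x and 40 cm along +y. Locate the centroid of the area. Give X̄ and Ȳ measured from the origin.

X̄ = 50.26 cm, Ȳ = 28.90 cm

vertical leg: A = 14 × 90 = 1260.00, centroid at (7.00, 45.00).
horizontal leg: A = 110 × 36 = 3960.00, centroid at (69.00, 18.00).
gusset: A = ½·56·40 = 1120.00, centroid at (32.67, 49.33).
ΣA = 6340.00 cm², ΣAX̄ = 318646.67 cm³, ΣAȲ = 183233.33 cm³.
X̄ = 318646.67/6340.00 = 50.26 cm; Ȳ = 183233.33/6340.00 = 28.90 cm.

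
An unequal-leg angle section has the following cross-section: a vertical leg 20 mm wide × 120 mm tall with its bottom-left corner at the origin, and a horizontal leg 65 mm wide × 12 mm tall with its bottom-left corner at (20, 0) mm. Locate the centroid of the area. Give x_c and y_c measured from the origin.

vertical leg: A = 20 × 120 = 2400.00, centroid at (10.00, 60.00).
horizontal leg: A = 65 × 12 = 780.00, centroid at (52.50, 6.00).
ΣA = 3180.00 mm², ΣAx_c = 64950.00 mm³, ΣAy_c = 148680.00 mm³.
x_c = 64950.00/3180.00 = 20.42 mm; y_c = 148680.00/3180.00 = 46.75 mm.

x_c = 20.42 mm, y_c = 46.75 mm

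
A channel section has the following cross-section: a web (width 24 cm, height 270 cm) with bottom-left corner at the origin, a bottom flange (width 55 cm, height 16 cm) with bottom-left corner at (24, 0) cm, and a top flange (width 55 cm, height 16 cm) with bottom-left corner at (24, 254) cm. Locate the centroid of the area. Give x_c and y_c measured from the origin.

x_c = 20.44 cm, y_c = 135.00 cm

web: A = 24 × 270 = 6480.00, centroid at (12.00, 135.00).
bottom flange: A = 55 × 16 = 880.00, centroid at (51.50, 8.00).
top flange: A = 55 × 16 = 880.00, centroid at (51.50, 262.00).
ΣA = 8240.00 cm², ΣAx_c = 168400.00 cm³, ΣAy_c = 1112400.00 cm³.
x_c = 168400.00/8240.00 = 20.44 cm; y_c = 1112400.00/8240.00 = 135.00 cm.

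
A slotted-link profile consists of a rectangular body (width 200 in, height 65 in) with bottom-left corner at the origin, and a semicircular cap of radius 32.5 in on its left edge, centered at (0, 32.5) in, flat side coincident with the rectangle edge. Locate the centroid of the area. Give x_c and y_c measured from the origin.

Part | A | x̄ᵢ | ȳᵢ | A·x̄ᵢ | A·ȳᵢ
rectangular body | 13000.00 | 100.00 | 32.50 | 1300000.00 | 422500.00
semicircular end | 1659.15 | -13.79 | 32.50 | -22885.42 | 53922.49
Σ | 14659.15 |  |  | 1277114.58 | 476422.49
x_c = 1277114.58 / 14659.15 = 87.12 in
y_c = 476422.49 / 14659.15 = 32.50 in

x_c = 87.12 in, y_c = 32.50 in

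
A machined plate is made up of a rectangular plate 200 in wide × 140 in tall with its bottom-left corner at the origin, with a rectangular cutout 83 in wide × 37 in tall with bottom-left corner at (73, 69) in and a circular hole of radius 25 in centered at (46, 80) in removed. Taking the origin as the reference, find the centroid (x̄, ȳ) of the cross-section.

Part | A | x̄ᵢ | ȳᵢ | A·x̄ᵢ | A·ȳᵢ
plate | 28000.00 | 100.00 | 70.00 | 2800000.00 | 1960000.00
hole 1 | -3071.00 | 114.50 | 87.50 | -351629.50 | -268712.50
hole 2 | -1963.50 | 46.00 | 80.00 | -90320.79 | -157079.63
Σ | 22965.50 |  |  | 2358049.71 | 1534207.87
x̄ = 2358049.71 / 22965.50 = 102.68 in
ȳ = 1534207.87 / 22965.50 = 66.80 in

x̄ = 102.68 in, ȳ = 66.80 in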